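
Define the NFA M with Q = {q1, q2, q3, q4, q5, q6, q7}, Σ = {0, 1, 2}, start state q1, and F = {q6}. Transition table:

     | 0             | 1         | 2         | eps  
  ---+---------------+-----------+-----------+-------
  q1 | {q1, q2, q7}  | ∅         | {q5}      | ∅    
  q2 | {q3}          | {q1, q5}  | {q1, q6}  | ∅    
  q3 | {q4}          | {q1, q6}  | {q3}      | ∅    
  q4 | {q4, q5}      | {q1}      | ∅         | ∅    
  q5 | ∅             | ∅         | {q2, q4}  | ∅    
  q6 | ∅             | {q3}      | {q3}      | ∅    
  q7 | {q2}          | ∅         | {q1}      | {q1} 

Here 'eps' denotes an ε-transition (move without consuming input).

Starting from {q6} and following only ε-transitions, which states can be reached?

Begin with {q6}.
No ε-moves leave this set, so the closure equals the set itself.

{q6}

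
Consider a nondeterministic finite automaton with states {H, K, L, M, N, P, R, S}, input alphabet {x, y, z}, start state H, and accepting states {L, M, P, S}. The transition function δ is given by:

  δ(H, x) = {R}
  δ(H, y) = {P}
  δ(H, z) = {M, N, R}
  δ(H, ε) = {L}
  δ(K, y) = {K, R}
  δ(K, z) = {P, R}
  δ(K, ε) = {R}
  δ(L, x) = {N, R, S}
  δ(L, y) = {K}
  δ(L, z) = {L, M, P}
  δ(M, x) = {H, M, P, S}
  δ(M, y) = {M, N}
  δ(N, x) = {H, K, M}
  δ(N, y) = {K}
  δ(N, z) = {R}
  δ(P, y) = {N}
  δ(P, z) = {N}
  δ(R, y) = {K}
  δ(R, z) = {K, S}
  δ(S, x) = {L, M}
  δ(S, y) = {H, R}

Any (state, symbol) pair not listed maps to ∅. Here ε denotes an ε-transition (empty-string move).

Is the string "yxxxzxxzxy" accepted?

No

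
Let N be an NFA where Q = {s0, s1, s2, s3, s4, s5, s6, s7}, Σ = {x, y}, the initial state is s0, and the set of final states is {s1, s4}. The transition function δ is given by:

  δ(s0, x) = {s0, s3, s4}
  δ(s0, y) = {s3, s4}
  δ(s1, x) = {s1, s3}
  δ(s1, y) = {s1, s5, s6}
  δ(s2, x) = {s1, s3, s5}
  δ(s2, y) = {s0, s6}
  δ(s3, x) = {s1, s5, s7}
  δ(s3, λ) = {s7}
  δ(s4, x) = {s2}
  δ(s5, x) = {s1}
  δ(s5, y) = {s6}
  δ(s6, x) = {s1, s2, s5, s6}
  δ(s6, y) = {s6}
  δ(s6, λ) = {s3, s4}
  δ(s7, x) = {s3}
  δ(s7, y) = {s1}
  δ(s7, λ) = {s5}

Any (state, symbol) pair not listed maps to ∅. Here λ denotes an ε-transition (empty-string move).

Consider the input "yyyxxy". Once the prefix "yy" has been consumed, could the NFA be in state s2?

Start in {s0}.
Read 'y': s0→{s3, s4}; union {s3, s4}; ε-closure = {s3, s4, s5, s7}.
Read 'y': s3→∅, s4→∅, s5→{s6}, s7→{s1}; union {s1, s6}; ε-closure = {s1, s3, s4, s5, s6, s7}.
State s2 is not in {s1, s3, s4, s5, s6, s7}.

No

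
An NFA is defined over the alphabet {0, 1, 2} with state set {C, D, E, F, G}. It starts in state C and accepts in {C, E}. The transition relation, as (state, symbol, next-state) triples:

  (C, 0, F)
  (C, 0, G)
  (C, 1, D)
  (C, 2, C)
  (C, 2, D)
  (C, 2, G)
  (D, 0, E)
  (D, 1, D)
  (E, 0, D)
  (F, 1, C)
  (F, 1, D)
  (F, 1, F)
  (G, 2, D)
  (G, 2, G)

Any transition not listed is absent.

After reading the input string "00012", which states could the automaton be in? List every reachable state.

Start in {C}.
Read '0': C→{F, G}; now {F, G}.
Read '0': F→∅, G→∅; now ∅.
The set is empty and remains empty for the remaining 3 symbols.

∅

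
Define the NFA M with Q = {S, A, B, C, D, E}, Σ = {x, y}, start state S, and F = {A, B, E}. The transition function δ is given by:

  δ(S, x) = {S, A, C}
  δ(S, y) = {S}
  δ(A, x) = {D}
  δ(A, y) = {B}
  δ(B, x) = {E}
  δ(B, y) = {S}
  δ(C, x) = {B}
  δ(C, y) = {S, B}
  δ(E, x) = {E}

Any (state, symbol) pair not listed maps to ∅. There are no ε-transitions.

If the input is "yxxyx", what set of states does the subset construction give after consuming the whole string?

{S, A, C, E}

Start in {S}.
Read 'y': S→{S}; now {S}.
Read 'x': S→{S, A, C}; now {S, A, C}.
Read 'x': S→{S, A, C}, A→{D}, C→{B}; now {S, A, B, C, D}.
Read 'y': S→{S}, A→{B}, B→{S}, C→{S, B}, D→∅; now {S, B}.
Read 'x': S→{S, A, C}, B→{E}; now {S, A, C, E}.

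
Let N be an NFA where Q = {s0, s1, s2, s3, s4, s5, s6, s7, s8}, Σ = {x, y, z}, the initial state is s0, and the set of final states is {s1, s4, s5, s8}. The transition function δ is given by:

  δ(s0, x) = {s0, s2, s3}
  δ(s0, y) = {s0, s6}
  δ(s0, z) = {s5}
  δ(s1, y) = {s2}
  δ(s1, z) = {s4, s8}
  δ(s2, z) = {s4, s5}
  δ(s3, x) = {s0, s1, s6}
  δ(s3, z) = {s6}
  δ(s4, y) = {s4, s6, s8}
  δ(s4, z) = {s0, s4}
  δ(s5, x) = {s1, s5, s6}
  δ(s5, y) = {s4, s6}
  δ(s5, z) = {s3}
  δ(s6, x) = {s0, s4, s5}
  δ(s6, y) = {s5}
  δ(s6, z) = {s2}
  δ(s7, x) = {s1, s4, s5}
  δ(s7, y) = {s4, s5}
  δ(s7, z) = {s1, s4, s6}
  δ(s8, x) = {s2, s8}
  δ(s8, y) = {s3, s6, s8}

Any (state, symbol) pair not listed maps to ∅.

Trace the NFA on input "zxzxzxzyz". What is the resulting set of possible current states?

{s0, s2, s4, s6}

Start in {s0}.
Read 'z': s0→{s5}; now {s5}.
Read 'x': s5→{s1, s5, s6}; now {s1, s5, s6}.
Read 'z': s1→{s4, s8}, s5→{s3}, s6→{s2}; now {s2, s3, s4, s8}.
Read 'x': s2→∅, s3→{s0, s1, s6}, s4→∅, s8→{s2, s8}; now {s0, s1, s2, s6, s8}.
Read 'z': s0→{s5}, s1→{s4, s8}, s2→{s4, s5}, s6→{s2}, s8→∅; now {s2, s4, s5, s8}.
Read 'x': s2→∅, s4→∅, s5→{s1, s5, s6}, s8→{s2, s8}; now {s1, s2, s5, s6, s8}.
Read 'z': s1→{s4, s8}, s2→{s4, s5}, s5→{s3}, s6→{s2}, s8→∅; now {s2, s3, s4, s5, s8}.
Read 'y': s2→∅, s3→∅, s4→{s4, s6, s8}, s5→{s4, s6}, s8→{s3, s6, s8}; now {s3, s4, s6, s8}.
Read 'z': s3→{s6}, s4→{s0, s4}, s6→{s2}, s8→∅; now {s0, s2, s4, s6}.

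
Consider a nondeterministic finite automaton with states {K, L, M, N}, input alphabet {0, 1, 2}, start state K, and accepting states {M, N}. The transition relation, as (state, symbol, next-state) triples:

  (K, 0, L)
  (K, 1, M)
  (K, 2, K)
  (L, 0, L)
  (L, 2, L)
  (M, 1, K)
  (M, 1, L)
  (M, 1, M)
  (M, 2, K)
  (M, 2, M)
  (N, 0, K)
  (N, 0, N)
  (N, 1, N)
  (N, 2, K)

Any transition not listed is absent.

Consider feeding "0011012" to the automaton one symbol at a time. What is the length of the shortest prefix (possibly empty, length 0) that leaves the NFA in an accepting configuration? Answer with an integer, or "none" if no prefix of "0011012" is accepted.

none

Start in {K}.
Read '0': {K} → {L}.
Read '0': {L} → {L}.
Read '1': {L} → ∅.
The set is empty and remains empty for the remaining 4 symbols.
No reachable set along the way intersects F.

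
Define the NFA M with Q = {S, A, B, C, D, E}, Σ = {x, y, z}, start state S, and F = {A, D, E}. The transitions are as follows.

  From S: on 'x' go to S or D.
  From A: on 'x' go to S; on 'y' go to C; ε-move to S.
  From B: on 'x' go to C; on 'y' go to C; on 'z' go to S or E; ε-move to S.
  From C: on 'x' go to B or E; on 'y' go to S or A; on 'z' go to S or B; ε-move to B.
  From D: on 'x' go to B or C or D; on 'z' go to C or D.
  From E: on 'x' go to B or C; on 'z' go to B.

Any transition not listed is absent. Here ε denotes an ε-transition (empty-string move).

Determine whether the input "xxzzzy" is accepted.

Yes

Start in {S}.
Read 'x': S→{S, D}; now {S, D}.
Read 'x': S→{S, D}, D→{B, C, D}; now {S, B, C, D}.
Read 'z': S→∅, B→{S, E}, C→{S, B}, D→{C, D}; now {S, B, C, D, E}.
Read 'z': S→∅, B→{S, E}, C→{S, B}, D→{C, D}, E→{B}; now {S, B, C, D, E}.
Read 'z': S→∅, B→{S, E}, C→{S, B}, D→{C, D}, E→{B}; now {S, B, C, D, E}.
Read 'y': S→∅, B→{C}, C→{S, A}, D→∅, E→∅; union {S, A, C}; ε-closure = {S, A, B, C}.
The final set {S, A, B, C} contains the accepting state A.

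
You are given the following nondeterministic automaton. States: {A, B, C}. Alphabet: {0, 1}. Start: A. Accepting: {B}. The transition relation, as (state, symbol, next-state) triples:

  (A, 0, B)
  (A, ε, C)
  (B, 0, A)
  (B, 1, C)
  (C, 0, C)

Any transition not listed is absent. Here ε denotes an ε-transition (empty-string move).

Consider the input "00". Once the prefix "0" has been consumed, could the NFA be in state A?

Start: ε-closure({A}) = {A, C}.
Read '0': A→{B}, C→{C}; now {B, C}.
State A is not in {B, C}.

No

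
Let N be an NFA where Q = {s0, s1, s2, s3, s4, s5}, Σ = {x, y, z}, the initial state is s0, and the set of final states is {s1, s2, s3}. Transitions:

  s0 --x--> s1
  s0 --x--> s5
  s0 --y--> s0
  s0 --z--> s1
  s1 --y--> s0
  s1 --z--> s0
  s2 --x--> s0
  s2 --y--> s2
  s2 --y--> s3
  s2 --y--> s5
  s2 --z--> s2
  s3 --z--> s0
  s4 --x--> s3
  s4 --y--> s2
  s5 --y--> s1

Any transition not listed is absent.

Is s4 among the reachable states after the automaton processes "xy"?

No

Start in {s0}.
Read 'x': {s0} → {s1, s5}.
Read 'y': {s1, s5} → {s0, s1}.
State s4 is not in {s0, s1}.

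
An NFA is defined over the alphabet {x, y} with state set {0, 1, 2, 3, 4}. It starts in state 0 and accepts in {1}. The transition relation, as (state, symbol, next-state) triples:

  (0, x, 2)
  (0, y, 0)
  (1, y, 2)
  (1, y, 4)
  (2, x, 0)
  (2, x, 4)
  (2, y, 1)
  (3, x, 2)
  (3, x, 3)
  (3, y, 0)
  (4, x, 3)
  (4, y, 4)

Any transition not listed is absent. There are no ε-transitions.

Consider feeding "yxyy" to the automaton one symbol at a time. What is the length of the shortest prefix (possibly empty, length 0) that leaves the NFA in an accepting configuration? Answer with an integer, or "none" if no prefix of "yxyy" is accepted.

3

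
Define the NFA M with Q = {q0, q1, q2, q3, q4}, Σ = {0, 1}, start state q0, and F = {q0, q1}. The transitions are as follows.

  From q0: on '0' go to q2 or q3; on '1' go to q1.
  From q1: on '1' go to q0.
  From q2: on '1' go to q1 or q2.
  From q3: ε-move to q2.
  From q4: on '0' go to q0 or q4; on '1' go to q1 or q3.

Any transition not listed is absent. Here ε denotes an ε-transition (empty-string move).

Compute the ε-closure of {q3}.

Begin with {q3}.
ε-move q3 → q2; add q2.

{q2, q3}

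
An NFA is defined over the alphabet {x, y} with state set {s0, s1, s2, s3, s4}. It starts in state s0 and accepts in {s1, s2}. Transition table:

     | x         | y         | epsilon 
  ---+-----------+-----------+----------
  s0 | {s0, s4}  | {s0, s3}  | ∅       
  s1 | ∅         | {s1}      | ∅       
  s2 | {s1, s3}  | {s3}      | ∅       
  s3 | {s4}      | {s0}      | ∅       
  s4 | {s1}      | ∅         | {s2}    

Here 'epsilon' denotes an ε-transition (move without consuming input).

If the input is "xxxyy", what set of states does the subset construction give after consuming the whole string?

Start in {s0}.
Read 'x': s0→{s0, s4}; union {s0, s4}; ε-closure = {s0, s2, s4}.
Read 'x': s0→{s0, s4}, s2→{s1, s3}, s4→{s1}; union {s0, s1, s3, s4}; ε-closure = {s0, s1, s2, s3, s4}.
Read 'x': s0→{s0, s4}, s1→∅, s2→{s1, s3}, s3→{s4}, s4→{s1}; union {s0, s1, s3, s4}; ε-closure = {s0, s1, s2, s3, s4}.
Read 'y': s0→{s0, s3}, s1→{s1}, s2→{s3}, s3→{s0}, s4→∅; now {s0, s1, s3}.
Read 'y': s0→{s0, s3}, s1→{s1}, s3→{s0}; now {s0, s1, s3}.

{s0, s1, s3}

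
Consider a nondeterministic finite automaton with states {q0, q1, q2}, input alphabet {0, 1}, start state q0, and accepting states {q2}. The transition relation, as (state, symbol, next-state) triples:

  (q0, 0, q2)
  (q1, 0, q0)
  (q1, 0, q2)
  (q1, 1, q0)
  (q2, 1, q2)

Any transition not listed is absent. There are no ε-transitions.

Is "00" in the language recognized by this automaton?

Start in {q0}.
Read '0': {q0} → {q2}.
Read '0': {q2} → ∅.
The final set ∅ contains no accepting state.

No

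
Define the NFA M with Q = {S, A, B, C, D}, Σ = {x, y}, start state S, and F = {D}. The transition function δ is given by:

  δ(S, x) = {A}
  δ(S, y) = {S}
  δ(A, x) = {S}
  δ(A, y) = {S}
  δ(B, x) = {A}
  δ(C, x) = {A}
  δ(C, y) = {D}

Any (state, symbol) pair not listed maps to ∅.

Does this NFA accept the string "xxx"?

No

Start in {S}.
Read 'x': S→{A}; now {A}.
Read 'x': A→{S}; now {S}.
Read 'x': S→{A}; now {A}.
The final set {A} contains no accepting state.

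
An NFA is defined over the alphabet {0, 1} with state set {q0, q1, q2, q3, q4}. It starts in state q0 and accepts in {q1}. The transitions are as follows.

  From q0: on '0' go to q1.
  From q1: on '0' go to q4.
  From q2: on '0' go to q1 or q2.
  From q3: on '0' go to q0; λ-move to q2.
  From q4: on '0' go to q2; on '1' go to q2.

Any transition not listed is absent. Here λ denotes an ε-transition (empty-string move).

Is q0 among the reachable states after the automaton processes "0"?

Start in {q0}.
Read '0': {q0} → {q1}.
State q0 is not in {q1}.

No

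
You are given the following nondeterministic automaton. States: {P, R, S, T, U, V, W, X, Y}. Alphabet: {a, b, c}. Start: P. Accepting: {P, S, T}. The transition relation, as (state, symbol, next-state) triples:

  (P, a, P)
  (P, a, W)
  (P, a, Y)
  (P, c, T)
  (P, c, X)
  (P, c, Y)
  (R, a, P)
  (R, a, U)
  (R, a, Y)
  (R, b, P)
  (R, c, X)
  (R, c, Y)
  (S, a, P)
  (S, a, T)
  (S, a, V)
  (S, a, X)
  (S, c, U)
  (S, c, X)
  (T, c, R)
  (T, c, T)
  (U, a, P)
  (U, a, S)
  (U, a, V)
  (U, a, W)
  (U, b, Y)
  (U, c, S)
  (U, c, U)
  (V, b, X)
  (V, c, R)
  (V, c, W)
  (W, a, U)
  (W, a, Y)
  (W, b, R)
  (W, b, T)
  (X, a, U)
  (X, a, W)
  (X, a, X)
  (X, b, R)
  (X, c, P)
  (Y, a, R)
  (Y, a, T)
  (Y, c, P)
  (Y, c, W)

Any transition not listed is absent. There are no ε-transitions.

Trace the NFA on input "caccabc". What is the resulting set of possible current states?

Start in {P}.
Read 'c': P→{T, X, Y}; now {T, X, Y}.
Read 'a': T→∅, X→{U, W, X}, Y→{R, T}; now {R, T, U, W, X}.
Read 'c': R→{X, Y}, T→{R, T}, U→{S, U}, W→∅, X→{P}; now {P, R, S, T, U, X, Y}.
Read 'c': P→{T, X, Y}, R→{X, Y}, S→{U, X}, T→{R, T}, U→{S, U}, X→{P}, Y→{P, W}; now {P, R, S, T, U, W, X, Y}.
Read 'a': P→{P, W, Y}, R→{P, U, Y}, S→{P, T, V, X}, T→∅, U→{P, S, V, W}, W→{U, Y}, X→{U, W, X}, Y→{R, T}; now {P, R, S, T, U, V, W, X, Y}.
Read 'b': P→∅, R→{P}, S→∅, T→∅, U→{Y}, V→{X}, W→{R, T}, X→{R}, Y→∅; now {P, R, T, X, Y}.
Read 'c': P→{T, X, Y}, R→{X, Y}, T→{R, T}, X→{P}, Y→{P, W}; now {P, R, T, W, X, Y}.

{P, R, T, W, X, Y}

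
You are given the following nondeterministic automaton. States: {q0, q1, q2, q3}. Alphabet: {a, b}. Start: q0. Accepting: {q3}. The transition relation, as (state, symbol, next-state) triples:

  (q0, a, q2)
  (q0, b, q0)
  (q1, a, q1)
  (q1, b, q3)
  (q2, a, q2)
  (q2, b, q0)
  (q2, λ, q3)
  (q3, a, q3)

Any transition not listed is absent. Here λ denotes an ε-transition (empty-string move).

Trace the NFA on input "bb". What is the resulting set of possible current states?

Start in {q0}.
Read 'b': {q0} → {q0}.
Read 'b': {q0} → {q0}.

{q0}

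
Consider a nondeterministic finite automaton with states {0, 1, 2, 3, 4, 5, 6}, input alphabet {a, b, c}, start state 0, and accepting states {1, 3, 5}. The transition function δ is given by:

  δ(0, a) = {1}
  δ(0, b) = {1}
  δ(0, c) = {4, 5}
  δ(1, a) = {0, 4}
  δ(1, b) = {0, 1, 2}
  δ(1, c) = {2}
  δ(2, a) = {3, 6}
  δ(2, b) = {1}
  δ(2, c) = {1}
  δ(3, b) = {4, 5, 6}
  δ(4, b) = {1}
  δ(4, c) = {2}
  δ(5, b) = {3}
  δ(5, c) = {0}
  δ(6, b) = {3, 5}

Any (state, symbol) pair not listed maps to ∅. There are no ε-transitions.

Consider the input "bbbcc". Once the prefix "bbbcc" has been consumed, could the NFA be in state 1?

Yes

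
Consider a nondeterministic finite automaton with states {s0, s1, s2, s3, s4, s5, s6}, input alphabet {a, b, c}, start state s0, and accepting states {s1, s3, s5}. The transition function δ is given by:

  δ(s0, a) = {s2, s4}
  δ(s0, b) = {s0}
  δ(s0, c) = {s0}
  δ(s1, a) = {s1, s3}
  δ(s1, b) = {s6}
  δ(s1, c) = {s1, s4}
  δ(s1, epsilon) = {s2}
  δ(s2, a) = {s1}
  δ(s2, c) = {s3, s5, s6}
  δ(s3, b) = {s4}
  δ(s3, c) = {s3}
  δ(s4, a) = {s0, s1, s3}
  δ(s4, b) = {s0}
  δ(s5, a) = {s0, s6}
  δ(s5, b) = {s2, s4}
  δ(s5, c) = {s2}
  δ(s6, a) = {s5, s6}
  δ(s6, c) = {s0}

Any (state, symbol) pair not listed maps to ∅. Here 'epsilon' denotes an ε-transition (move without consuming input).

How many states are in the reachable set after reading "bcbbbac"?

3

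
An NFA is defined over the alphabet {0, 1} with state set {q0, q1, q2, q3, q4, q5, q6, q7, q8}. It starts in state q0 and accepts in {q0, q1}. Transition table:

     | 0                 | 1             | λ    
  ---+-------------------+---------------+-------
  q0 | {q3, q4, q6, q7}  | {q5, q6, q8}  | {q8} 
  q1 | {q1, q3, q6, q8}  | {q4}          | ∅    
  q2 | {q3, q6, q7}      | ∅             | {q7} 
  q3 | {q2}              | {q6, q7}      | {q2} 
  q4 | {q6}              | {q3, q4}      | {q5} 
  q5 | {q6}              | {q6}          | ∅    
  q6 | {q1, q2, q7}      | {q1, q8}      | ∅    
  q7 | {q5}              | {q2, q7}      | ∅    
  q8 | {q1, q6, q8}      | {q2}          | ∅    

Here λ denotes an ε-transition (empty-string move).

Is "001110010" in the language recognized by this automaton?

Start: ε-closure({q0}) = {q0, q8}.
Read '0': {q0, q8} → {q1, q2, q3, q4, q5, q6, q7, q8}.
Read '0': {q1, q2, q3, q4, q5, q6, q7, q8} → {q1, q2, q3, q5, q6, q7, q8}.
Read '1': {q1, q2, q3, q5, q6, q7, q8} → {q1, q2, q4, q5, q6, q7, q8}.
Read '1': {q1, q2, q4, q5, q6, q7, q8} → {q1, q2, q3, q4, q5, q6, q7, q8}.
Read '1': {q1, q2, q3, q4, q5, q6, q7, q8} → {q1, q2, q3, q4, q5, q6, q7, q8}.
Read '0': {q1, q2, q3, q4, q5, q6, q7, q8} → {q1, q2, q3, q5, q6, q7, q8}.
Read '0': {q1, q2, q3, q5, q6, q7, q8} → {q1, q2, q3, q5, q6, q7, q8}.
Read '1': {q1, q2, q3, q5, q6, q7, q8} → {q1, q2, q4, q5, q6, q7, q8}.
Read '0': {q1, q2, q4, q5, q6, q7, q8} → {q1, q2, q3, q5, q6, q7, q8}.
The final set {q1, q2, q3, q5, q6, q7, q8} contains the accepting state q1.

Yes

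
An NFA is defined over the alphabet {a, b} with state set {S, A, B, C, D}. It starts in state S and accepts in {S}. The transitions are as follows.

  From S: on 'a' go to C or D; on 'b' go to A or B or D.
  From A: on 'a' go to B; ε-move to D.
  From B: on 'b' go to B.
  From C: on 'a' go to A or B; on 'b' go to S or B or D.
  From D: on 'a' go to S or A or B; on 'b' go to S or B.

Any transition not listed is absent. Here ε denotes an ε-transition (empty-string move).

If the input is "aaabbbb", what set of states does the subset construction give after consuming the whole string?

Start in {S}.
Read 'a': S→{C, D}; now {C, D}.
Read 'a': C→{A, B}, D→{S, A, B}; union {S, A, B}; ε-closure = {S, A, B, D}.
Read 'a': S→{C, D}, A→{B}, B→∅, D→{S, A, B}; now {S, A, B, C, D}.
Read 'b': S→{A, B, D}, A→∅, B→{B}, C→{S, B, D}, D→{S, B}; now {S, A, B, D}.
Read 'b': S→{A, B, D}, A→∅, B→{B}, D→{S, B}; now {S, A, B, D}.
Read 'b': S→{A, B, D}, A→∅, B→{B}, D→{S, B}; now {S, A, B, D}.
Read 'b': S→{A, B, D}, A→∅, B→{B}, D→{S, B}; now {S, A, B, D}.

{S, A, B, D}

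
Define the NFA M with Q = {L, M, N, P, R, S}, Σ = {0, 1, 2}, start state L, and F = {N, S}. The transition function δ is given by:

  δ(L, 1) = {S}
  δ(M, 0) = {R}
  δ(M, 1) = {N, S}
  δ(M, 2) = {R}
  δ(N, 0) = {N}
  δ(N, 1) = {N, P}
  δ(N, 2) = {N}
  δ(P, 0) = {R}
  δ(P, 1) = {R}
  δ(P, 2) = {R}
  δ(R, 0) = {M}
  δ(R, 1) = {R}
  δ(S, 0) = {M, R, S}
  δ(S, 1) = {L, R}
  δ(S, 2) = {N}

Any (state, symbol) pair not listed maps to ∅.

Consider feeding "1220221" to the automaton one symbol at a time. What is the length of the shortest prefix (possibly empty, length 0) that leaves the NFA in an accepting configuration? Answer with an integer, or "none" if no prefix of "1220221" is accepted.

1

Start in {L}.
Read '1': L→{S}; now {S}.
None of the earlier sets intersect F, but {S} does.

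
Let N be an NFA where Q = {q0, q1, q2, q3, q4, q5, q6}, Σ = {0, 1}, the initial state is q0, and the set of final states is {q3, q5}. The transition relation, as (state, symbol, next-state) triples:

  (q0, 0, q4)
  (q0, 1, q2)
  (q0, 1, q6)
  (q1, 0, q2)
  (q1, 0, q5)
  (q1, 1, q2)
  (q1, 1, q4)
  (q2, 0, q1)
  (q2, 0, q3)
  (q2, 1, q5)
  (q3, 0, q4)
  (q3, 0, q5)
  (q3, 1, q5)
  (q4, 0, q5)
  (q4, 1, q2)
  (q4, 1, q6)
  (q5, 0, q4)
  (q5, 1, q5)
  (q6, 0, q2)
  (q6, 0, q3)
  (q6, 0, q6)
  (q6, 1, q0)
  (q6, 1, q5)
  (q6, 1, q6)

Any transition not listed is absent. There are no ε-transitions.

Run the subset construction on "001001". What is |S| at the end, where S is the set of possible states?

Start in {q0}.
Read '0': q0→{q4}; now {q4}.
Read '0': q4→{q5}; now {q5}.
Read '1': q5→{q5}; now {q5}.
Read '0': q5→{q4}; now {q4}.
Read '0': q4→{q5}; now {q5}.
Read '1': q5→{q5}; now {q5}.
That set has 1 state.

1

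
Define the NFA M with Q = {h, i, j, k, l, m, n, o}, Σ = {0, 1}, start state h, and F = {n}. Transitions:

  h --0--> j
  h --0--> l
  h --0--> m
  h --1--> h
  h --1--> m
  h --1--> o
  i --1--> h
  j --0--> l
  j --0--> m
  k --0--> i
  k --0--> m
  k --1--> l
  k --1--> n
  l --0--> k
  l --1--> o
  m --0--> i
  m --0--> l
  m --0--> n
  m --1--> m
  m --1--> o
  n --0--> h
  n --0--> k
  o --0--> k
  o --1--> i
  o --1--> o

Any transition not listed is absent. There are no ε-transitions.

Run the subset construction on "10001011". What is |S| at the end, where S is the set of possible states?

Start in {h}.
Read '1': h→{h, m, o}; now {h, m, o}.
Read '0': h→{j, l, m}, m→{i, l, n}, o→{k}; now {i, j, k, l, m, n}.
Read '0': i→∅, j→{l, m}, k→{i, m}, l→{k}, m→{i, l, n}, n→{h, k}; now {h, i, k, l, m, n}.
Read '0': h→{j, l, m}, i→∅, k→{i, m}, l→{k}, m→{i, l, n}, n→{h, k}; now {h, i, j, k, l, m, n}.
Read '1': h→{h, m, o}, i→{h}, j→∅, k→{l, n}, l→{o}, m→{m, o}, n→∅; now {h, l, m, n, o}.
Read '0': h→{j, l, m}, l→{k}, m→{i, l, n}, n→{h, k}, o→{k}; now {h, i, j, k, l, m, n}.
Read '1': h→{h, m, o}, i→{h}, j→∅, k→{l, n}, l→{o}, m→{m, o}, n→∅; now {h, l, m, n, o}.
Read '1': h→{h, m, o}, l→{o}, m→{m, o}, n→∅, o→{i, o}; now {h, i, m, o}.
That set has 4 states.

4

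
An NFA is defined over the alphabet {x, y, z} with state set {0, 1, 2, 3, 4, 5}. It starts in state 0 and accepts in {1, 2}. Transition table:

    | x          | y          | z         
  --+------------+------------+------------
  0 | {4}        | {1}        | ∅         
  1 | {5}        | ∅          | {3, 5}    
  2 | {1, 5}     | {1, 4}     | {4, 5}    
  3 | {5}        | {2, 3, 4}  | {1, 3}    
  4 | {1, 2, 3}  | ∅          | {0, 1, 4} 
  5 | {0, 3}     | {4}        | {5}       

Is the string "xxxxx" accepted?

Start in {0}.
Read 'x': 0→{4}; now {4}.
Read 'x': 4→{1, 2, 3}; now {1, 2, 3}.
Read 'x': 1→{5}, 2→{1, 5}, 3→{5}; now {1, 5}.
Read 'x': 1→{5}, 5→{0, 3}; now {0, 3, 5}.
Read 'x': 0→{4}, 3→{5}, 5→{0, 3}; now {0, 3, 4, 5}.
The final set {0, 3, 4, 5} contains no accepting state.

No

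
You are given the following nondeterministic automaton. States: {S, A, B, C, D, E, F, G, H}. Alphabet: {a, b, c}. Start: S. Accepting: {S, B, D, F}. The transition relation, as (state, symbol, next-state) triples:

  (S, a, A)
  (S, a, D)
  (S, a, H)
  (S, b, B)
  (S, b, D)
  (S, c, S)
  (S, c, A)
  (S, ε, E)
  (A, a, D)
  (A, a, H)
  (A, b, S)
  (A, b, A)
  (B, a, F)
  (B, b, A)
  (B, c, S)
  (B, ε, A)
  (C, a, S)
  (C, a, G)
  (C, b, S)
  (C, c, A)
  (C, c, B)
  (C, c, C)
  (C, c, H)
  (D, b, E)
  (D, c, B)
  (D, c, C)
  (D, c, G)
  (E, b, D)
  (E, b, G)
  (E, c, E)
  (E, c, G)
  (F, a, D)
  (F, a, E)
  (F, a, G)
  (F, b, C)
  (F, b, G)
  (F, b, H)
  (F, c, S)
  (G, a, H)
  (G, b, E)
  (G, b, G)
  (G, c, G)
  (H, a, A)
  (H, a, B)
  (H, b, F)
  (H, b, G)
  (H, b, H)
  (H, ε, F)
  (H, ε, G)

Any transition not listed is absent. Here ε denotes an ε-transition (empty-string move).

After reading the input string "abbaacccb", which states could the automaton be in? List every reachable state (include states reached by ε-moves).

{S, A, B, C, D, E, F, G, H}

Start: ε-closure({S}) = {S, E}.
Read 'a': S→{A, D, H}, E→∅; union {A, D, H}; ε-closure = {A, D, F, G, H}.
Read 'b': A→{S, A}, D→{E}, F→{C, G, H}, G→{E, G}, H→{F, G, H}; now {S, A, C, E, F, G, H}.
Read 'b': S→{B, D}, A→{S, A}, C→{S}, E→{D, G}, F→{C, G, H}, G→{E, G}, H→{F, G, H}; now {S, A, B, C, D, E, F, G, H}.
Read 'a': S→{A, D, H}, A→{D, H}, B→{F}, C→{S, G}, D→∅, E→∅, F→{D, E, G}, G→{H}, H→{A, B}; now {S, A, B, D, E, F, G, H}.
Read 'a': S→{A, D, H}, A→{D, H}, B→{F}, D→∅, E→∅, F→{D, E, G}, G→{H}, H→{A, B}; now {A, B, D, E, F, G, H}.
Read 'c': A→∅, B→{S}, D→{B, C, G}, E→{E, G}, F→{S}, G→{G}, H→∅; union {S, B, C, E, G}; ε-closure = {S, A, B, C, E, G}.
Read 'c': S→{S, A}, A→∅, B→{S}, C→{A, B, C, H}, E→{E, G}, G→{G}; union {S, A, B, C, E, G, H}; ε-closure = {S, A, B, C, E, F, G, H}.
Read 'c': S→{S, A}, A→∅, B→{S}, C→{A, B, C, H}, E→{E, G}, F→{S}, G→{G}, H→∅; union {S, A, B, C, E, G, H}; ε-closure = {S, A, B, C, E, F, G, H}.
Read 'b': S→{B, D}, A→{S, A}, B→{A}, C→{S}, E→{D, G}, F→{C, G, H}, G→{E, G}, H→{F, G, H}; now {S, A, B, C, D, E, F, G, H}.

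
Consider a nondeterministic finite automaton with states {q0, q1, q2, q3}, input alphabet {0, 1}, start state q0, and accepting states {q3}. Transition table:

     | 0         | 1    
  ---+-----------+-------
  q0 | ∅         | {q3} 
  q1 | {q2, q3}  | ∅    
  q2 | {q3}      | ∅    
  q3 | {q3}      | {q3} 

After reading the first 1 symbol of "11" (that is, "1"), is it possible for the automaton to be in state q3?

Yes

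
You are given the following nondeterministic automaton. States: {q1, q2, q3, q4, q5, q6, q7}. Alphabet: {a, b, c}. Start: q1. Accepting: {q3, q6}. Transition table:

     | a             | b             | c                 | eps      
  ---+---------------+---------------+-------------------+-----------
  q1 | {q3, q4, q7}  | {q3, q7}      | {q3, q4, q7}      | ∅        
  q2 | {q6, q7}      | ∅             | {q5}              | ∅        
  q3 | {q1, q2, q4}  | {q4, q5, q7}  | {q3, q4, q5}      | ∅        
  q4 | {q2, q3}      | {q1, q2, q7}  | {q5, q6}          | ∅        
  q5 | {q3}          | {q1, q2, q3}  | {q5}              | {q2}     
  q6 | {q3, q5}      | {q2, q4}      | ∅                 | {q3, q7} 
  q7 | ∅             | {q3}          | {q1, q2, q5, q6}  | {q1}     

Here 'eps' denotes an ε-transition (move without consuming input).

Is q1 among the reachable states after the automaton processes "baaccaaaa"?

Start in {q1}.
Read 'b': {q1} → {q1, q3, q7}.
Read 'a': {q1, q3, q7} → {q1, q2, q3, q4, q7}.
Read 'a': {q1, q2, q3, q4, q7} → {q1, q2, q3, q4, q6, q7}.
Read 'c': {q1, q2, q3, q4, q6, q7} → {q1, q2, q3, q4, q5, q6, q7}.
Read 'c': {q1, q2, q3, q4, q5, q6, q7} → {q1, q2, q3, q4, q5, q6, q7}.
Read 'a': {q1, q2, q3, q4, q5, q6, q7} → {q1, q2, q3, q4, q5, q6, q7}.
Read 'a': {q1, q2, q3, q4, q5, q6, q7} → {q1, q2, q3, q4, q5, q6, q7}.
Read 'a': {q1, q2, q3, q4, q5, q6, q7} → {q1, q2, q3, q4, q5, q6, q7}.
Read 'a': {q1, q2, q3, q4, q5, q6, q7} → {q1, q2, q3, q4, q5, q6, q7}.
State q1 is in {q1, q2, q3, q4, q5, q6, q7}.

Yes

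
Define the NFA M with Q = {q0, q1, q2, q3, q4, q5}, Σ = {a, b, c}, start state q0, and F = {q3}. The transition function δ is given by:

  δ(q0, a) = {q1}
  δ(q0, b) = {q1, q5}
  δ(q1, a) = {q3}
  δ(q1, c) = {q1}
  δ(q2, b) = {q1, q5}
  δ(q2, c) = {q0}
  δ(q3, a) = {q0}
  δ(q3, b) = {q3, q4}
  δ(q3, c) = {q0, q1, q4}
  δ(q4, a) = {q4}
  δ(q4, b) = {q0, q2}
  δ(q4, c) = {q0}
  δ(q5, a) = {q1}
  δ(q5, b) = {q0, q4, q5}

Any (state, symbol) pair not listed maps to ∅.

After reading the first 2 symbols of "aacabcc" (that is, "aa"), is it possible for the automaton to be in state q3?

Start in {q0}.
Read 'a': {q0} → {q1}.
Read 'a': {q1} → {q3}.
State q3 is in {q3}.

Yes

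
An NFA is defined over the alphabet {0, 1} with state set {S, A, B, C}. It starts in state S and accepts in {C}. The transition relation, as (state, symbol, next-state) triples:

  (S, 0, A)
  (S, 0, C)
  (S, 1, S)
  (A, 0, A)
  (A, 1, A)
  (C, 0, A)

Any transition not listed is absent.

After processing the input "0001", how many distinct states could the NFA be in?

1

Start in {S}.
Read '0': {S} → {A, C}.
Read '0': {A, C} → {A}.
Read '0': {A} → {A}.
Read '1': {A} → {A}.
That set has 1 state.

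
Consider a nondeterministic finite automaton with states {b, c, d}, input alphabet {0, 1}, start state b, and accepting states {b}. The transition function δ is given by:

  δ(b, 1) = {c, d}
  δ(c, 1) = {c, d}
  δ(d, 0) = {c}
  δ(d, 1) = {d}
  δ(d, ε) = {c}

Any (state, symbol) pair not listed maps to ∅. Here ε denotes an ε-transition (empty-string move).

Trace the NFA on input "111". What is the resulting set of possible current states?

Start in {b}.
Read '1': b→{c, d}; now {c, d}.
Read '1': c→{c, d}, d→{d}; now {c, d}.
Read '1': c→{c, d}, d→{d}; now {c, d}.

{c, d}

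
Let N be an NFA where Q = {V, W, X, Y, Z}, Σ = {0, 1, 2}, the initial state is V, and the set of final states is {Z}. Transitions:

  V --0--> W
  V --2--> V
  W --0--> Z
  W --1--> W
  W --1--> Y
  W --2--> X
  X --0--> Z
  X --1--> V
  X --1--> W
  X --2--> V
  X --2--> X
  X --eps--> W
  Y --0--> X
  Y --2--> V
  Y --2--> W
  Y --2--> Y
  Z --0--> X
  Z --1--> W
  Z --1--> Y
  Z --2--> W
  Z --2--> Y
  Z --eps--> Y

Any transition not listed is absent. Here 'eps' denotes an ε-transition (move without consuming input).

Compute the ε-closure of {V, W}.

{V, W}

Begin with {V, W}.
No ε-moves leave this set, so the closure equals the set itself.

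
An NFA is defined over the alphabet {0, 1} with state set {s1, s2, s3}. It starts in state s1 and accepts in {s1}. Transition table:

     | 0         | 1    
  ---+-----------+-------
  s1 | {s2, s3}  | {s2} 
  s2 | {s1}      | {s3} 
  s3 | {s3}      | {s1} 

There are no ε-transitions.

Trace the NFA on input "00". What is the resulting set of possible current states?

Start in {s1}.
Read '0': s1→{s2, s3}; now {s2, s3}.
Read '0': s2→{s1}, s3→{s3}; now {s1, s3}.

{s1, s3}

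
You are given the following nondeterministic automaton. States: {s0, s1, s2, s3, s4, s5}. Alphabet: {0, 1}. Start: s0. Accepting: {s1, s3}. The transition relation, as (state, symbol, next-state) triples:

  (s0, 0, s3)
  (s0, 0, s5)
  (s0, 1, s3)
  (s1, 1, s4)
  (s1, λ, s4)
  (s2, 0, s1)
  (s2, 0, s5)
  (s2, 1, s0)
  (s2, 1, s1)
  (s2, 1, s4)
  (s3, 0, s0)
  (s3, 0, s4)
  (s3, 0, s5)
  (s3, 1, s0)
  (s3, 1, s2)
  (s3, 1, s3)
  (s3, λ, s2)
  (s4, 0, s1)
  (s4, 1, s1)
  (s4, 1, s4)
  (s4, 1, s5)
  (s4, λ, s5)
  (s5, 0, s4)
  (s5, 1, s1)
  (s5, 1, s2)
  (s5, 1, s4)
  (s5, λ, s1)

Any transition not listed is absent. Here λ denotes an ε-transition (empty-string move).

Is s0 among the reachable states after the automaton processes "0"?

Start in {s0}.
Read '0': {s0} → {s1, s2, s3, s4, s5}.
State s0 is not in {s1, s2, s3, s4, s5}.

No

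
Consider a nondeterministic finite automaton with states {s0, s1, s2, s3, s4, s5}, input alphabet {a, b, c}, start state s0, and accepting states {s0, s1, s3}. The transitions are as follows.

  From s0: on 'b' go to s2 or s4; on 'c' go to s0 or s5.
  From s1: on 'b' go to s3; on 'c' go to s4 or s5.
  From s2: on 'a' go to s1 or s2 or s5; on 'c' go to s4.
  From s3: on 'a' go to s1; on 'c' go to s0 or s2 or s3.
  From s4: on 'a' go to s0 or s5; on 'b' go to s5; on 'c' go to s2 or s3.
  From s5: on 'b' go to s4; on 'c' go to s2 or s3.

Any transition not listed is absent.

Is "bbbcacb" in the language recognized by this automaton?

No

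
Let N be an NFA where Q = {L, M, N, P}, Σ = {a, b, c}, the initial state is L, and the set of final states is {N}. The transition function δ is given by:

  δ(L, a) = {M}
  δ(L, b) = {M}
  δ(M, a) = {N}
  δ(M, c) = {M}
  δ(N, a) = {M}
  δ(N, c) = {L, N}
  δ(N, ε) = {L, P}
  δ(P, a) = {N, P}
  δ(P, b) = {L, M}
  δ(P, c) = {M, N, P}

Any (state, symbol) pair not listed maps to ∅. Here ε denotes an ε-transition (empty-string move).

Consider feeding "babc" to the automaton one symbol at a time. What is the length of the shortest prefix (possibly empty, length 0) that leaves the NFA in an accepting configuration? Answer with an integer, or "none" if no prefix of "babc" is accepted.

2

Start in {L}.
Read 'b': {L} → {M}.
Read 'a': {M} → {L, N, P}.
None of the earlier sets intersect F, but {L, N, P} does.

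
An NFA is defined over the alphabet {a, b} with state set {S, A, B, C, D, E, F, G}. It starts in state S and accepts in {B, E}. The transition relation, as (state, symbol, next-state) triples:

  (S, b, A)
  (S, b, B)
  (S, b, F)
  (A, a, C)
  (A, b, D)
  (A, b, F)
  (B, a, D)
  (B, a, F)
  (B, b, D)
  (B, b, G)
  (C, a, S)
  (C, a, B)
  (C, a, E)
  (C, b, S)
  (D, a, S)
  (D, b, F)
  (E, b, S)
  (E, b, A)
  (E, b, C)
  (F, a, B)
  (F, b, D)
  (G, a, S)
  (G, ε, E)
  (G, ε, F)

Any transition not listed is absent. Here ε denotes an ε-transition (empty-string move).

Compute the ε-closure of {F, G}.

Begin with {F, G}.
ε-move G → E; add E.

{E, F, G}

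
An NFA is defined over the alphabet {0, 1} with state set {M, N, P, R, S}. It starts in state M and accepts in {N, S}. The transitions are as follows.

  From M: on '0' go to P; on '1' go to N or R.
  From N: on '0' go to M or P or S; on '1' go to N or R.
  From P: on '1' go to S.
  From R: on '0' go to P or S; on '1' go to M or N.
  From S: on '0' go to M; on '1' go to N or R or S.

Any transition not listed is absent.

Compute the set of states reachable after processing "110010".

Start in {M}.
Read '1': {M} → {N, R}.
Read '1': {N, R} → {M, N, R}.
Read '0': {M, N, R} → {M, P, S}.
Read '0': {M, P, S} → {M, P}.
Read '1': {M, P} → {N, R, S}.
Read '0': {N, R, S} → {M, P, S}.

{M, P, S}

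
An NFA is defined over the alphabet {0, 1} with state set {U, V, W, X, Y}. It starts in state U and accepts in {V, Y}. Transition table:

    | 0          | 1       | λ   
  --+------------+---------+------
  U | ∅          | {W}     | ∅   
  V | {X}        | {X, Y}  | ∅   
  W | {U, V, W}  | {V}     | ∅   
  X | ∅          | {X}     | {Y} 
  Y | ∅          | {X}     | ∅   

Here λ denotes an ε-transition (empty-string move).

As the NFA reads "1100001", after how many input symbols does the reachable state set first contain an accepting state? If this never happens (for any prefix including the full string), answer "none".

Start in {U}.
Read '1': U→{W}; now {W}.
Read '1': W→{V}; now {V}.
None of the earlier sets intersect F, but {V} does.

2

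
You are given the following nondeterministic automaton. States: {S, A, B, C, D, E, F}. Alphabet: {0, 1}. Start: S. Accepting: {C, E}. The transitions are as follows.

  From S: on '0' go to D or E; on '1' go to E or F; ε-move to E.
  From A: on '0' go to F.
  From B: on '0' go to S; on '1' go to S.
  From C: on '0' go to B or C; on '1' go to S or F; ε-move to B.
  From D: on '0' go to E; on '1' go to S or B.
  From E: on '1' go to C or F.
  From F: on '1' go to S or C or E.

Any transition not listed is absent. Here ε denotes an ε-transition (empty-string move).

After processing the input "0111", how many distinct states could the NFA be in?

Start: ε-closure({S}) = {S, E}.
Read '0': S→{D, E}, E→∅; now {D, E}.
Read '1': D→{S, B}, E→{C, F}; union {S, B, C, F}; ε-closure = {S, B, C, E, F}.
Read '1': S→{E, F}, B→{S}, C→{S, F}, E→{C, F}, F→{S, C, E}; union {S, C, E, F}; ε-closure = {S, B, C, E, F}.
Read '1': S→{E, F}, B→{S}, C→{S, F}, E→{C, F}, F→{S, C, E}; union {S, C, E, F}; ε-closure = {S, B, C, E, F}.
That set has 5 states.

5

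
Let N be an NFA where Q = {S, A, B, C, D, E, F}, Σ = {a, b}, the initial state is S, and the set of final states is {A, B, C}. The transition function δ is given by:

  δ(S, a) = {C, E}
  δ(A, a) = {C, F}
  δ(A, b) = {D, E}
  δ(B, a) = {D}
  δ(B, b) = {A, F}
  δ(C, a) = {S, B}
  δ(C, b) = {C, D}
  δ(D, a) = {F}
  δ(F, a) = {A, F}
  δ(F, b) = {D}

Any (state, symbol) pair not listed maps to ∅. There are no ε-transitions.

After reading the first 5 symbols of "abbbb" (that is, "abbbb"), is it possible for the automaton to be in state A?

No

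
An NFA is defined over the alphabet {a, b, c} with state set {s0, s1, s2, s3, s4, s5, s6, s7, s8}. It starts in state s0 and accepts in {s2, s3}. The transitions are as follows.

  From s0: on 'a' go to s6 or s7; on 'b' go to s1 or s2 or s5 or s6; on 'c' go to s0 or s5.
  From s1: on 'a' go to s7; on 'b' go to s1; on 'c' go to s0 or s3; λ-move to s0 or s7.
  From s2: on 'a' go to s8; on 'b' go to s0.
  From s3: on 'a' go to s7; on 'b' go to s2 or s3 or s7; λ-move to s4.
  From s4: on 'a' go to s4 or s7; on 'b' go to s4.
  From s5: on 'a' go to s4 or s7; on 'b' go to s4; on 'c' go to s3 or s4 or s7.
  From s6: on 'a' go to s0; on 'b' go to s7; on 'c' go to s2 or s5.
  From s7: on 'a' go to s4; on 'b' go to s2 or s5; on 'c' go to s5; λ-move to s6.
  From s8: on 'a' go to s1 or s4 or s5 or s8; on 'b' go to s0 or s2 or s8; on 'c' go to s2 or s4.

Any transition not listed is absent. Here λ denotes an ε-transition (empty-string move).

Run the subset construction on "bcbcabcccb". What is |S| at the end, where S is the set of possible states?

Start in {s0}.
Read 'b': {s0} → {s0, s1, s2, s5, s6, s7}.
Read 'c': {s0, s1, s2, s5, s6, s7} → {s0, s2, s3, s4, s5, s6, s7}.
Read 'b': {s0, s2, s3, s4, s5, s6, s7} → {s0, s1, s2, s3, s4, s5, s6, s7}.
Read 'c': {s0, s1, s2, s3, s4, s5, s6, s7} → {s0, s2, s3, s4, s5, s6, s7}.
Read 'a': {s0, s2, s3, s4, s5, s6, s7} → {s0, s4, s6, s7, s8}.
Read 'b': {s0, s4, s6, s7, s8} → {s0, s1, s2, s4, s5, s6, s7, s8}.
Read 'c': {s0, s1, s2, s4, s5, s6, s7, s8} → {s0, s2, s3, s4, s5, s6, s7}.
Read 'c': {s0, s2, s3, s4, s5, s6, s7} → {s0, s2, s3, s4, s5, s6, s7}.
Read 'c': {s0, s2, s3, s4, s5, s6, s7} → {s0, s2, s3, s4, s5, s6, s7}.
Read 'b': {s0, s2, s3, s4, s5, s6, s7} → {s0, s1, s2, s3, s4, s5, s6, s7}.
That set has 8 states.

8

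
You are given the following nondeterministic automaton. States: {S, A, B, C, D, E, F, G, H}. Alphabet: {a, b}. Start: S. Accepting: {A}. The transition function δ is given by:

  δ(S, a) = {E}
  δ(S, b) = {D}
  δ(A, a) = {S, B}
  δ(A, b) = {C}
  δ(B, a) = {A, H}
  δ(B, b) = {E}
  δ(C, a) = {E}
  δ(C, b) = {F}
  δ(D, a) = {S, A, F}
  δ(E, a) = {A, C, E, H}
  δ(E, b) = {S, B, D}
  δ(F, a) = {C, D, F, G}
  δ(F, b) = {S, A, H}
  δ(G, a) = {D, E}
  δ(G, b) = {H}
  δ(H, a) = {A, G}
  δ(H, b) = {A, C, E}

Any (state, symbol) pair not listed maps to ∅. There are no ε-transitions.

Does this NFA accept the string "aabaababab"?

Start in {S}.
Read 'a': {S} → {E}.
Read 'a': {E} → {A, C, E, H}.
Read 'b': {A, C, E, H} → {S, A, B, C, D, E, F}.
Read 'a': {S, A, B, C, D, E, F} → {S, A, B, C, D, E, F, G, H}.
Read 'a': {S, A, B, C, D, E, F, G, H} → {S, A, B, C, D, E, F, G, H}.
Read 'b': {S, A, B, C, D, E, F, G, H} → {S, A, B, C, D, E, F, H}.
Read 'a': {S, A, B, C, D, E, F, H} → {S, A, B, C, D, E, F, G, H}.
Read 'b': {S, A, B, C, D, E, F, G, H} → {S, A, B, C, D, E, F, H}.
Read 'a': {S, A, B, C, D, E, F, H} → {S, A, B, C, D, E, F, G, H}.
Read 'b': {S, A, B, C, D, E, F, G, H} → {S, A, B, C, D, E, F, H}.
The final set {S, A, B, C, D, E, F, H} contains the accepting state A.

Yes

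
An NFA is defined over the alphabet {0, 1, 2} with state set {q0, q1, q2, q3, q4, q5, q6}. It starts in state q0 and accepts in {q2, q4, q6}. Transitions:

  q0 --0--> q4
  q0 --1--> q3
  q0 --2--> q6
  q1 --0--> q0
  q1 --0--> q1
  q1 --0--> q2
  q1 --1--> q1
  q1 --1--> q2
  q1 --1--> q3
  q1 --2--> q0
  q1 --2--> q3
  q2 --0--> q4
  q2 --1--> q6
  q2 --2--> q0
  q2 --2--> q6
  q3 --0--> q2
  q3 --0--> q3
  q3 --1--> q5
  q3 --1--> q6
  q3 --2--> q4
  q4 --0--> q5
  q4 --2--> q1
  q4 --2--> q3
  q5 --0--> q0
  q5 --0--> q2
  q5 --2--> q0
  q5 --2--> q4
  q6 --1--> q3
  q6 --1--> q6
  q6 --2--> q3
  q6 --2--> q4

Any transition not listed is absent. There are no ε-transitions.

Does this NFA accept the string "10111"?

Yes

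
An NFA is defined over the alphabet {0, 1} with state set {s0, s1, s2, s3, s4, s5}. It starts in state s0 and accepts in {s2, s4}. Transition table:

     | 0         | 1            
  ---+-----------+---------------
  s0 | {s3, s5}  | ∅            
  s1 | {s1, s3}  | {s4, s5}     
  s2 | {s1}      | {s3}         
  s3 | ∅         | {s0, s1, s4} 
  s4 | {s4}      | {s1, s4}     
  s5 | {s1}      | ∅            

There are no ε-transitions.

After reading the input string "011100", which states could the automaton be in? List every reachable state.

Start in {s0}.
Read '0': s0→{s3, s5}; now {s3, s5}.
Read '1': s3→{s0, s1, s4}, s5→∅; now {s0, s1, s4}.
Read '1': s0→∅, s1→{s4, s5}, s4→{s1, s4}; now {s1, s4, s5}.
Read '1': s1→{s4, s5}, s4→{s1, s4}, s5→∅; now {s1, s4, s5}.
Read '0': s1→{s1, s3}, s4→{s4}, s5→{s1}; now {s1, s3, s4}.
Read '0': s1→{s1, s3}, s3→∅, s4→{s4}; now {s1, s3, s4}.

{s1, s3, s4}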